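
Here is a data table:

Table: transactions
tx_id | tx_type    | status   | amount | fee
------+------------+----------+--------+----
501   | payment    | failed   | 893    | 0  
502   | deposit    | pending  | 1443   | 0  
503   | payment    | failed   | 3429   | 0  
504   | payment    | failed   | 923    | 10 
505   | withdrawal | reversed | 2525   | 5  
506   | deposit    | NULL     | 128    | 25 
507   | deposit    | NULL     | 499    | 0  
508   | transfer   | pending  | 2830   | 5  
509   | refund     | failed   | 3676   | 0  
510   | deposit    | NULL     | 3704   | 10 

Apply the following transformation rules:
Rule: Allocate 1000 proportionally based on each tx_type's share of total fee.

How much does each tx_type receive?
deposit: 636.36, payment: 181.82, refund: 0.0, transfer: 90.91, withdrawal: 90.91

Step 1: Calculate total fee = 55
Step 2: Calculate each tx_type's proportion:
  deposit: 35/55 = 63.64% → 636.36
  payment: 10/55 = 18.18% → 181.82
  refund: 0/55 = 0.00% → 0.0
  transfer: 5/55 = 9.09% → 90.91
  withdrawal: 5/55 = 9.09% → 90.91
Step 3: Verify: sum of allocations ≈ 1000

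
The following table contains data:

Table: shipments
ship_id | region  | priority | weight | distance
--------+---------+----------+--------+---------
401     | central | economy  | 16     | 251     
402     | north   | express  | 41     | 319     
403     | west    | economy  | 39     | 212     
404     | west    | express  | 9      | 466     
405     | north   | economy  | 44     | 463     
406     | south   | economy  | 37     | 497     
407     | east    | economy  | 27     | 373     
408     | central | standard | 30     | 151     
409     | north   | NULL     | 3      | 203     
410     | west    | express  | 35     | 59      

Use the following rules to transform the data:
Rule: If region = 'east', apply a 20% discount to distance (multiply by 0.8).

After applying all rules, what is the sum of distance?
2919.4

Step 1: Records with region = 'east' have total distance = 373
Step 2: Apply multiplier: 373 × 0.8 = 298.4
Step 3: Other records total: 2621
Step 4: Final sum = 298.4 + 2621 = 2919.4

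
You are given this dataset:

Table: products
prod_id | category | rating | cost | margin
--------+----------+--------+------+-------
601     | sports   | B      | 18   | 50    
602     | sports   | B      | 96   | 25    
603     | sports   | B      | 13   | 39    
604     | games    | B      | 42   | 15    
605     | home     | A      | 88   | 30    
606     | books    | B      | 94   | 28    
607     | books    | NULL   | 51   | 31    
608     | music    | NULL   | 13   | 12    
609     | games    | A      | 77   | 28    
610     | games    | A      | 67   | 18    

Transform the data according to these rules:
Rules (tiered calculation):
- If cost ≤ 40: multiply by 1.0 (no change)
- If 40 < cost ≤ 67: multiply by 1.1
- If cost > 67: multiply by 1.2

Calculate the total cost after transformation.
646.0

Step 1: Tier 1 (cost ≤ 40): 3 records, sum = 44 × 1.0 = 44.0
Step 2: Tier 2 (40 < cost ≤ 67): 3 records, sum = 160 × 1.1 = 176.0
Step 3: Tier 3 (cost > 67): 4 records, sum = 355 × 1.2 = 426.0
Step 4: Final sum = 44.0 + 176.0 + 426.0 = 646.0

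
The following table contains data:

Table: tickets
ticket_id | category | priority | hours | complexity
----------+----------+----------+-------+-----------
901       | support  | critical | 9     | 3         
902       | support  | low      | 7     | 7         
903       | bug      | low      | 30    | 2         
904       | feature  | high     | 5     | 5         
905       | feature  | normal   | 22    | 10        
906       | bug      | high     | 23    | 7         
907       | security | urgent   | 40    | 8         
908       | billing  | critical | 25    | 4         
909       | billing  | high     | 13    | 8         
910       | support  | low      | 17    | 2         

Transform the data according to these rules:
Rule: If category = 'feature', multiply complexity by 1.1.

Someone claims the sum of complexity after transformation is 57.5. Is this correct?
Yes, the result is correct.

Step 1: Calculate the correct sum after transformation
Step 2: Apply multiplier 1.1 to records where category = 'feature'
Step 3: Correct result = 57.5
Step 4: Claimed result = 57.5
Step 5: 57.5 = 57.5 ✓
Conclusion: The claimed result is correct.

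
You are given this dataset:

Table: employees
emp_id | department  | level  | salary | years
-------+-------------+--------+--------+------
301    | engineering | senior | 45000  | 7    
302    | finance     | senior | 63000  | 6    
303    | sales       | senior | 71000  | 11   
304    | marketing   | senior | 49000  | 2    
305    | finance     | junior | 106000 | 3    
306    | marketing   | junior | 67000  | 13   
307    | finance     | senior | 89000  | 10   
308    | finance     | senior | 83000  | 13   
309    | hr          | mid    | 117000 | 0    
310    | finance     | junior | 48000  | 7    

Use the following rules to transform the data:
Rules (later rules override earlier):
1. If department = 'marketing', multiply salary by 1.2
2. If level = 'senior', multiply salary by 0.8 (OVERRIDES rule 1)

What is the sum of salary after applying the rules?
671400.0

Step 1: Rule 2 takes priority for records with level = 'senior'
  - 6 records: 400000 × 0.8 = 320000.0
Step 2: Rule 1 applies to remaining records with department = 'marketing'
  - 1 records: 67000 × 1.2 = 80400.0
Step 3: Other records unchanged: 271000
Step 4: Final sum = 320000.0 + 80400.0 + 271000 = 671400.0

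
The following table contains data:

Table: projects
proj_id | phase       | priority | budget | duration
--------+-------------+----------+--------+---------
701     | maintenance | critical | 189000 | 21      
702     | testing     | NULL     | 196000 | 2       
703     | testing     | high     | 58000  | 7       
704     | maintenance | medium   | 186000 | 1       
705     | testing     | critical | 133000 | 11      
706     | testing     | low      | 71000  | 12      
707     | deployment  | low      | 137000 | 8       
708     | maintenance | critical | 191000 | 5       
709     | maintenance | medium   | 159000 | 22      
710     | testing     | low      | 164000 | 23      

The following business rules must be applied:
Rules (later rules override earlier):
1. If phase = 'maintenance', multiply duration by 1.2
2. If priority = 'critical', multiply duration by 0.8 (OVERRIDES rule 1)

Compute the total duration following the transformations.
109.2

Step 1: Rule 2 takes priority for records with priority = 'critical'
  - 3 records: 37 × 0.8 = 29.6
Step 2: Rule 1 applies to remaining records with phase = 'maintenance'
  - 2 records: 23 × 1.2 = 27.6
Step 3: Other records unchanged: 52
Step 4: Final sum = 29.6 + 27.6 + 52 = 109.2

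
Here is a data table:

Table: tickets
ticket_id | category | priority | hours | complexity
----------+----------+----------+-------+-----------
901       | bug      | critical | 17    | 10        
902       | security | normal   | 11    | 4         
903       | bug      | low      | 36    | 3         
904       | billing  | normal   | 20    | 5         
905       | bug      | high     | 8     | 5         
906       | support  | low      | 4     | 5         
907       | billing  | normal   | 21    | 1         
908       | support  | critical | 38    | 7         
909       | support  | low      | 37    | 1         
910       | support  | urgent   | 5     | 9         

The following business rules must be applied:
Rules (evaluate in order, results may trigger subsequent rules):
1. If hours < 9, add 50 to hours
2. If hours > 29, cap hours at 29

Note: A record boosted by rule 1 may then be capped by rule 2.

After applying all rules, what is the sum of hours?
243

Step 1: Apply rule 1 to records with hours < 9
  - 3 records get bonus of 50
  - Of these, 3 records then exceed 29 and get capped
Step 2: Apply rule 2 to records with hours > 29
  - 3 records (original) are capped
Step 3: Calculate final sum = 243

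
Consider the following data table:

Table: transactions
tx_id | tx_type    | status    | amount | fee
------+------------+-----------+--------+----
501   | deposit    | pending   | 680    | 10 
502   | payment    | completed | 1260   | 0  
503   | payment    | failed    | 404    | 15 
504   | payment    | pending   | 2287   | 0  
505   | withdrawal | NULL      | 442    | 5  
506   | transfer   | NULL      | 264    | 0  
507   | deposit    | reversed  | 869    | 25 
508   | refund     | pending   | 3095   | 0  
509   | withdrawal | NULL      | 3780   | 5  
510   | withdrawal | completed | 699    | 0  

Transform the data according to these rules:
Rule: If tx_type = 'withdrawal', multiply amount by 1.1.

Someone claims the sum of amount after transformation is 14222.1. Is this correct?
No, the correct result is 14272.1.

Step 1: Calculate the correct sum after transformation
Step 2: Apply multiplier 1.1 to records where tx_type = 'withdrawal'
Step 3: Correct result = 14272.1
Step 4: Claimed result = 14222.1
Step 5: 14272.1 ≠ 14222.1
Conclusion: The claimed result is incorrect. The correct answer is 14272.1.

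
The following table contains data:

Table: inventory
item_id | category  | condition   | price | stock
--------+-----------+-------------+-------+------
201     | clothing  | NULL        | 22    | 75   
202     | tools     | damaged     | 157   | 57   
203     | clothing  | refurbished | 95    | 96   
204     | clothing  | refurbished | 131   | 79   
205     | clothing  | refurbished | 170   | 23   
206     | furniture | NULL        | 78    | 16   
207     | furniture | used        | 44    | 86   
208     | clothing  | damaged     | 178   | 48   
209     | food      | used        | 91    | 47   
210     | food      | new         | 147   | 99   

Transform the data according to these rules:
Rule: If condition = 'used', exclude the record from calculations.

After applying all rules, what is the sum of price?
978

Step 1: Identify records where condition = 'used'
Step 2: The excluded records sum to 135
Step 3: Original total price = 1113
Step 4: Remaining total = 1113 - 135 = 978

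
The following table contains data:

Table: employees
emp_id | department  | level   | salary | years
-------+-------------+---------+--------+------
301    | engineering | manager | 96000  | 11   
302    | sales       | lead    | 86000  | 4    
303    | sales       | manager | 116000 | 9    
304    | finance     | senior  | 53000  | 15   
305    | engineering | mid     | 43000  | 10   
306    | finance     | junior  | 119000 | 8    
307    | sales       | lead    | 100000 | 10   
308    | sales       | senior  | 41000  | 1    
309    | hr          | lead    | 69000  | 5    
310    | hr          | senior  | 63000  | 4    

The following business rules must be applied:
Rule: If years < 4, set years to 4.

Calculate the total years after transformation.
80

Step 1: 1 records have years < 4
Step 2: These records originally summed to 1
Step 3: After setting to minimum: 1 × 4 = 4
Step 4: Unaffected records sum: 76
Step 5: Final sum = 4 + 76 = 80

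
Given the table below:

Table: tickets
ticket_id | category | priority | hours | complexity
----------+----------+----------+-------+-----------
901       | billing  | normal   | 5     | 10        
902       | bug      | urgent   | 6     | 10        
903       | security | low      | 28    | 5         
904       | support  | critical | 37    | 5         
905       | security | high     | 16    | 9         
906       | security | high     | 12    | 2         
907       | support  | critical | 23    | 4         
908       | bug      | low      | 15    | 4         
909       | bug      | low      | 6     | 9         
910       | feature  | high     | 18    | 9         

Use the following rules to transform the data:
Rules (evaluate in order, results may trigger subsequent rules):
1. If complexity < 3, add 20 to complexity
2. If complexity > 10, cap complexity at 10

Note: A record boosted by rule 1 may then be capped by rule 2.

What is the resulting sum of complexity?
75

Step 1: Apply rule 1 to records with complexity < 3
  - 1 records get bonus of 20
  - Of these, 1 records then exceed 10 and get capped
Step 2: Apply rule 2 to records with complexity > 10
  - 0 records (original) are capped
Step 3: Calculate final sum = 75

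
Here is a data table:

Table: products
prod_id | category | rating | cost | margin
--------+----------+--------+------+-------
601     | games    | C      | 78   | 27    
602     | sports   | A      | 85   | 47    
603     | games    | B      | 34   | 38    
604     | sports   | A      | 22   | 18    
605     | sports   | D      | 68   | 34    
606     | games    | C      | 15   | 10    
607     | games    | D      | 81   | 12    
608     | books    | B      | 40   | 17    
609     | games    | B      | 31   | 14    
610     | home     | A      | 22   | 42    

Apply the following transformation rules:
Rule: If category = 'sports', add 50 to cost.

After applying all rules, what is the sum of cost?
626

Step 1: Count records where category = 'sports': 3
Step 2: Total bonus added: 3 × 50 = 150
Step 3: Original sum of cost: 476
Step 4: Final sum = 476 + 150 = 626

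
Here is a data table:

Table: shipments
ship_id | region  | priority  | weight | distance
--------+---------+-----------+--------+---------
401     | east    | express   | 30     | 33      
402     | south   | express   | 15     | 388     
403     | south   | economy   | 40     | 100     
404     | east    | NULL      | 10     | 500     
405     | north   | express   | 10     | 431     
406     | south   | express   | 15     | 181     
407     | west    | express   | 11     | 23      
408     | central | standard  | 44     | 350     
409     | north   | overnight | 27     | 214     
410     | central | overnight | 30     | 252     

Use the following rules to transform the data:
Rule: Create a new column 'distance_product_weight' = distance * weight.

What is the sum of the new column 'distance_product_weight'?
51826

Step 1: For each record, compute distance * weight
Example calculations:
  33 * 30 = 990
  388 * 15 = 5820
  100 * 40 = 4000
  ...
Step 2: Sum all derived values
Step 3: Total = 51826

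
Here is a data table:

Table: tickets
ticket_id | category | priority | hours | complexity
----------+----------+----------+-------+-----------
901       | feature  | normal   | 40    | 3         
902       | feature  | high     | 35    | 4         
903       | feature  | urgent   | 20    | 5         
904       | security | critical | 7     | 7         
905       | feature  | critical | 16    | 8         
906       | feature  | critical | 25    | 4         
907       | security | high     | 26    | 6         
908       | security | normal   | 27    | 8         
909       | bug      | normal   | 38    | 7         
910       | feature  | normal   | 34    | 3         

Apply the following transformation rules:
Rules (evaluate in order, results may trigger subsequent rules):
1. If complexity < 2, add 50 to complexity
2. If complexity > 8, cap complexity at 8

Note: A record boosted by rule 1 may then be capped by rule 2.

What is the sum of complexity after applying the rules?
55

Step 1: Apply rule 1 to records with complexity < 2
  - 0 records get bonus of 50
  - Of these, 0 records then exceed 8 and get capped
Step 2: Apply rule 2 to records with complexity > 8
  - 0 records (original) are capped
Step 3: Calculate final sum = 55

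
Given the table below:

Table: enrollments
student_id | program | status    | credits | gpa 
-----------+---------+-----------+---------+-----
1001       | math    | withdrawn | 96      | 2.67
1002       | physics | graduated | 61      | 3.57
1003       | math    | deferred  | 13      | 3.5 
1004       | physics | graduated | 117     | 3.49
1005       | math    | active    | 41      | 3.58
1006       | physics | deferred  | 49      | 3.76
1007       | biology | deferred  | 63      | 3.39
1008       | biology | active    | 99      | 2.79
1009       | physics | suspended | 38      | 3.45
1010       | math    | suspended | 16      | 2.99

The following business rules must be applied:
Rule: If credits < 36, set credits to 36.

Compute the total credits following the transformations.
636

Step 1: 2 records have credits < 36
Step 2: These records originally summed to 29
Step 3: After setting to minimum: 2 × 36 = 72
Step 4: Unaffected records sum: 564
Step 5: Final sum = 72 + 564 = 636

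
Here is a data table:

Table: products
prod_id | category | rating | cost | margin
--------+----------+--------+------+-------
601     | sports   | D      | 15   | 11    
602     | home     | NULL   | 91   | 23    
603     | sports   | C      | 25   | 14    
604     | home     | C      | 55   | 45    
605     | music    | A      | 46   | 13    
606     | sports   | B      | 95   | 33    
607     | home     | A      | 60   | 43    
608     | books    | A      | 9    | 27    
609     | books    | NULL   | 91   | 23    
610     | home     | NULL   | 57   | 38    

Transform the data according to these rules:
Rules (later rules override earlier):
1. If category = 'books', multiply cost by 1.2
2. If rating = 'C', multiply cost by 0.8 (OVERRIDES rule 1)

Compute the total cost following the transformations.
548.0

Step 1: Rule 2 takes priority for records with rating = 'C'
  - 2 records: 80 × 0.8 = 64.0
Step 2: Rule 1 applies to remaining records with category = 'books'
  - 2 records: 100 × 1.2 = 120.0
Step 3: Other records unchanged: 364
Step 4: Final sum = 64.0 + 120.0 + 364 = 548.0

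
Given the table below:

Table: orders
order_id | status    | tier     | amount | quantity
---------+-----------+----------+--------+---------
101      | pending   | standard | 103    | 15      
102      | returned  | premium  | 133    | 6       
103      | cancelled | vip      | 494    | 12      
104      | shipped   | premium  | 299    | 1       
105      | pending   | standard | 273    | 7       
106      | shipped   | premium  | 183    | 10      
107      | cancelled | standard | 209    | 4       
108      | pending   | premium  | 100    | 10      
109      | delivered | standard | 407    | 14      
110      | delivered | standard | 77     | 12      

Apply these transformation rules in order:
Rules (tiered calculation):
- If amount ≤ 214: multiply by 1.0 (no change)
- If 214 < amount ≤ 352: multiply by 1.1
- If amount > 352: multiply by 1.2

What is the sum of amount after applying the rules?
2515.4

Step 1: Tier 1 (amount ≤ 214): 6 records, sum = 805 × 1.0 = 805.0
Step 2: Tier 2 (214 < amount ≤ 352): 2 records, sum = 572 × 1.1 = 629.2
Step 3: Tier 3 (amount > 352): 2 records, sum = 901 × 1.2 = 1081.2
Step 4: Final sum = 805.0 + 629.2 + 1081.2 = 2515.4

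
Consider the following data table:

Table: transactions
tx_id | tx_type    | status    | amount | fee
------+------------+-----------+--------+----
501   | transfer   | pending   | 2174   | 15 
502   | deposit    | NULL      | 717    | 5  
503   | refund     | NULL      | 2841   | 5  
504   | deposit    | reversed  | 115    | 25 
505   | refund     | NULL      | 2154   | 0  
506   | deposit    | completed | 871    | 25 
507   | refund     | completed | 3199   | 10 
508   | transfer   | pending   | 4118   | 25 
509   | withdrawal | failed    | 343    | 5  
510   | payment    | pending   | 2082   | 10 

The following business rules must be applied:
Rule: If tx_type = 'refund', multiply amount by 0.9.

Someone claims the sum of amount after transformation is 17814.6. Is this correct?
No, the correct result is 17794.6.

Step 1: Calculate the correct sum after transformation
Step 2: Apply multiplier 0.9 to records where tx_type = 'refund'
Step 3: Correct result = 17794.6
Step 4: Claimed result = 17814.6
Step 5: 17794.6 ≠ 17814.6
Conclusion: The claimed result is incorrect. The correct answer is 17794.6.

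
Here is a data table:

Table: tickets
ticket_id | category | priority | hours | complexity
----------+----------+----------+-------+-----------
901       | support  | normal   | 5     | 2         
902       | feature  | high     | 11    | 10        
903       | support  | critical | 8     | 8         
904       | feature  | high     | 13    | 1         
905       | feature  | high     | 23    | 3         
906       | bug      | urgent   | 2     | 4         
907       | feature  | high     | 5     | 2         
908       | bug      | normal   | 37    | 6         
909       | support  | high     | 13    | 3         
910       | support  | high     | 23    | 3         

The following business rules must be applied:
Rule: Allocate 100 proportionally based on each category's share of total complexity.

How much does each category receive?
bug: 23.81, feature: 38.1, support: 38.1

Step 1: Calculate total complexity = 42
Step 2: Calculate each category's proportion:
  bug: 10/42 = 23.81% → 23.81
  feature: 16/42 = 38.10% → 38.1
  support: 16/42 = 38.10% → 38.1
Step 3: Verify: sum of allocations ≈ 100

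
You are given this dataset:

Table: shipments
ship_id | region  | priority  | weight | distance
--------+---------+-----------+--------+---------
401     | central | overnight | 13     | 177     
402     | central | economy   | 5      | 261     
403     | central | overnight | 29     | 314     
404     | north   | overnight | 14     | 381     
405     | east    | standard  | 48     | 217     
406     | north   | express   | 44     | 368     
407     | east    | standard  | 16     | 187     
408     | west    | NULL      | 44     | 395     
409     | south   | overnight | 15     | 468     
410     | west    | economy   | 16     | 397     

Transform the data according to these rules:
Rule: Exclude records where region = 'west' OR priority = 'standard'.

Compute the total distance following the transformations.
1969

Step 1: Find records where region = 'west' OR priority = 'standard'
Step 2: 4 records match, summing to 1196
Step 3: Original sum: 3165
Step 4: Remaining sum = 3165 - 1196 = 1969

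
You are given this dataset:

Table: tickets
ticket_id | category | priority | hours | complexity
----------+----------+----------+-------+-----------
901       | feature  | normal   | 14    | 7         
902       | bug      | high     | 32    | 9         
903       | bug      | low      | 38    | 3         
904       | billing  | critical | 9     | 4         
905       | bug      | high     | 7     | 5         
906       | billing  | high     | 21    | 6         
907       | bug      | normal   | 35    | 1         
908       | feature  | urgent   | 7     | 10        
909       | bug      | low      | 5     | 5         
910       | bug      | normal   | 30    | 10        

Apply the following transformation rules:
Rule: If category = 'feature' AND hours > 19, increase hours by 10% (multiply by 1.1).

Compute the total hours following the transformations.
198

Step 1: Find records where category = 'feature' AND hours > 19
Step 2: 0 records match, summing to 0
Step 3: After multiplier: 0 × 1.1 = 0.0
Step 4: Unaffected records sum: 198
Step 5: Final sum = 0.0 + 198 = 198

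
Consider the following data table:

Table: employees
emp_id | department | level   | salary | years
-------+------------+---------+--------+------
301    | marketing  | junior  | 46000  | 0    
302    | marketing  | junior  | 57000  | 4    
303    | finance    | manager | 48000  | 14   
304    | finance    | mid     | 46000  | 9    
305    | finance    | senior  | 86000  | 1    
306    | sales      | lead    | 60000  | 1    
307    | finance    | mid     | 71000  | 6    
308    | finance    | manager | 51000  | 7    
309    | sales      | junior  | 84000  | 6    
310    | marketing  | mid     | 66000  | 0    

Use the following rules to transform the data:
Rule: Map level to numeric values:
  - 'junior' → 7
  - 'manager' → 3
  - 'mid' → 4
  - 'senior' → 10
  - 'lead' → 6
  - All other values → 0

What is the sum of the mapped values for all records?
55

Step 1: Apply mapping to each record
Step 2: Count by status:
  'junior': 3 records × 7 = 21
  'manager': 2 records × 3 = 6
  'mid': 3 records × 4 = 12
  'senior': 1 records × 10 = 10
  'lead': 1 records × 6 = 6
Step 3: Sum all mapped values = 55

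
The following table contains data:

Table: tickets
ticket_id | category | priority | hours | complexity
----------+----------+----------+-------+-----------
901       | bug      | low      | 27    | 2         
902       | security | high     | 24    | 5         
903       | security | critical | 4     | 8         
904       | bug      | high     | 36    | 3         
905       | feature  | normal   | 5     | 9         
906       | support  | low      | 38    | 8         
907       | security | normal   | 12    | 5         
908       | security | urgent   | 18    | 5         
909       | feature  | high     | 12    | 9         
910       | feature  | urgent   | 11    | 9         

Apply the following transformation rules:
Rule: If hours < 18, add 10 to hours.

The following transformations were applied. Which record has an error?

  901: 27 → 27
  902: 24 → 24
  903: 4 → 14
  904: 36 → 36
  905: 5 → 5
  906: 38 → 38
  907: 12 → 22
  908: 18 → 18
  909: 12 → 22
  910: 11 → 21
Record 905 has an error. The correct transformed value should be 15, not 5.

Step 1: Check each record against the rule
Step 2: Record 905 has hours = 5
Step 3: Since 5 < 18, the bonus should have been applied
Step 4: Correct value = 15, but claimed value = 5
Conclusion: Record 905 has the error.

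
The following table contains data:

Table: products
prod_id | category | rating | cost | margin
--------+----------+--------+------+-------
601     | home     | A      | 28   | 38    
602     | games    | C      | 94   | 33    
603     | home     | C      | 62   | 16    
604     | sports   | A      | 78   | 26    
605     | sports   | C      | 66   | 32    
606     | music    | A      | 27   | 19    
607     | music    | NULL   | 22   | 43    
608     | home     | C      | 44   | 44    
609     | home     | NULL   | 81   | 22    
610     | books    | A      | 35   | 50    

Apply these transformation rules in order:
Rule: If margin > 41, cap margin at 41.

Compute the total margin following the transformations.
309

Step 1: 3 records have margin > 41
Step 2: These records originally summed to 137
Step 3: After capping: 3 × 41 = 123
Step 4: Unaffected records sum: 186
Step 5: Final sum = 123 + 186 = 309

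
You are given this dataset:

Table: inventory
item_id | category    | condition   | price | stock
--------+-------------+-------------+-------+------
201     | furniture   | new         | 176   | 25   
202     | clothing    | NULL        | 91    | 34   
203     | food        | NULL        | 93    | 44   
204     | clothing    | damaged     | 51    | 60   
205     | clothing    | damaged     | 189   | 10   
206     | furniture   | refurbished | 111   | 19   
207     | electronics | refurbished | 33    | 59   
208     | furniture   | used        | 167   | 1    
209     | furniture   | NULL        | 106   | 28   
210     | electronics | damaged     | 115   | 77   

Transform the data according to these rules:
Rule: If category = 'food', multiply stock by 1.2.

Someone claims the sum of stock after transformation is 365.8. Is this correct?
Yes, the result is correct.

Step 1: Calculate the correct sum after transformation
Step 2: Apply multiplier 1.2 to records where category = 'food'
Step 3: Correct result = 365.8
Step 4: Claimed result = 365.8
Step 5: 365.8 = 365.8 ✓
Conclusion: The claimed result is correct.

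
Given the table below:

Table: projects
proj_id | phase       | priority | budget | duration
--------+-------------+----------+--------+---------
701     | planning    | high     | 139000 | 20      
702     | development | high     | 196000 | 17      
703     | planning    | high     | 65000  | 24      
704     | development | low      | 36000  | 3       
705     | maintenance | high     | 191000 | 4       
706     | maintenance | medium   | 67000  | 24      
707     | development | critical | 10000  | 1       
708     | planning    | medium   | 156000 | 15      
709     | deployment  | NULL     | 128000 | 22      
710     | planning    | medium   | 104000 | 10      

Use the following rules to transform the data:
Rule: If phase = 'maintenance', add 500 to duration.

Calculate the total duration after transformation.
1140

Step 1: Count records where phase = 'maintenance': 2
Step 2: Total bonus added: 2 × 500 = 1000
Step 3: Original sum of duration: 140
Step 4: Final sum = 140 + 1000 = 1140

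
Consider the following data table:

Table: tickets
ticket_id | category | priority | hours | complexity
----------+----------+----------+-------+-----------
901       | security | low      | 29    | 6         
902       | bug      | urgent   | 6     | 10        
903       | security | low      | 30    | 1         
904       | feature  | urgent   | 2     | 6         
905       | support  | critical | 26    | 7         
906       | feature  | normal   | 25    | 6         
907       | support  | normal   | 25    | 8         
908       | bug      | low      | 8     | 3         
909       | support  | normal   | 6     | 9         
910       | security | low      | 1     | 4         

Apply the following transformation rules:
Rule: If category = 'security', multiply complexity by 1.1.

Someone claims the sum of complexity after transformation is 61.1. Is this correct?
Yes, the result is correct.

Step 1: Calculate the correct sum after transformation
Step 2: Apply multiplier 1.1 to records where category = 'security'
Step 3: Correct result = 61.1
Step 4: Claimed result = 61.1
Step 5: 61.1 = 61.1 ✓
Conclusion: The claimed result is correct.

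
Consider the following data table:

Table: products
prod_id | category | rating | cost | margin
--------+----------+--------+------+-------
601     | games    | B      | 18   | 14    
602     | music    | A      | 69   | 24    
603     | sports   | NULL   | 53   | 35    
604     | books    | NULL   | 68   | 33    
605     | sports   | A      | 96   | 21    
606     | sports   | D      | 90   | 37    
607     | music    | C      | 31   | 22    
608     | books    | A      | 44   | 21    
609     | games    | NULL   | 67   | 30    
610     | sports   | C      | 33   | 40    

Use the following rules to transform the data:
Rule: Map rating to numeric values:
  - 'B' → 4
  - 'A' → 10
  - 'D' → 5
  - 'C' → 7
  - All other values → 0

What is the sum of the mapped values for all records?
53

Step 1: Apply mapping to each record
Step 2: Count by status:
  'B': 1 records × 4 = 4
  'A': 3 records × 10 = 30
  'D': 1 records × 5 = 5
  'C': 2 records × 7 = 14
Step 3: Sum all mapped values = 53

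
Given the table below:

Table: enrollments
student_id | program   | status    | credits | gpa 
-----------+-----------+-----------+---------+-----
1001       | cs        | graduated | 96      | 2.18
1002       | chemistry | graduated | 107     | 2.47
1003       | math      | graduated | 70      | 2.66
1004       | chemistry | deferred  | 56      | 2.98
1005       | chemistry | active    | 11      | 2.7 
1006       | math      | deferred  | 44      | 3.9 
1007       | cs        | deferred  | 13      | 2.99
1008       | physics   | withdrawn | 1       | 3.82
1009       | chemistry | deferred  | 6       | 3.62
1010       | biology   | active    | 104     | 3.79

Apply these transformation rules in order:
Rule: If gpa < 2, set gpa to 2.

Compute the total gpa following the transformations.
31.11

Step 1: 0 records have gpa < 2
Step 2: These records originally summed to 0
Step 3: After setting to minimum: 0 × 2 = 0
Step 4: Unaffected records sum: 31.11
Step 5: Final sum = 0 + 31.11 = 31.11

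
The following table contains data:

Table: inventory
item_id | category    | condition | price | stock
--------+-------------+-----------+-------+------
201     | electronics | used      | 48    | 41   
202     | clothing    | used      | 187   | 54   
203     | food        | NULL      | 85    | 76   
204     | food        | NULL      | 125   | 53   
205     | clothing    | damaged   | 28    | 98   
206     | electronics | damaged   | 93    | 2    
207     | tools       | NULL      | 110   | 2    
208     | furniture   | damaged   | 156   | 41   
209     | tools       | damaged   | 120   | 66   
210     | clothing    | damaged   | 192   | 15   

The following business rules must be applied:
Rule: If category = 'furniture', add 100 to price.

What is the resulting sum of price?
1244

Step 1: Count records where category = 'furniture': 1
Step 2: Total bonus added: 1 × 100 = 100
Step 3: Original sum of price: 1144
Step 4: Final sum = 1144 + 100 = 1244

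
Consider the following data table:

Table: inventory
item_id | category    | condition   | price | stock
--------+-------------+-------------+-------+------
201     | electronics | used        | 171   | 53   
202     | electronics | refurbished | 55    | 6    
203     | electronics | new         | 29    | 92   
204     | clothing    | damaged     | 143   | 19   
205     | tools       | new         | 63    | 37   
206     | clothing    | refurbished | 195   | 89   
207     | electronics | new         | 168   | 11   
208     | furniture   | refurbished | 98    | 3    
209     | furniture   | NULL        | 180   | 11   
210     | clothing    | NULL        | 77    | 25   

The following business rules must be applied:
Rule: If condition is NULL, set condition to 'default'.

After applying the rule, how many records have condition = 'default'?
2

Step 1: Count records where condition IS NULL
Step 2: Found 2 records with NULL condition
Step 3: These records will have condition set to 'default'
Step 4: Records already having condition = 'default': 0
Step 5: Answer: 2 + 0 = 2 records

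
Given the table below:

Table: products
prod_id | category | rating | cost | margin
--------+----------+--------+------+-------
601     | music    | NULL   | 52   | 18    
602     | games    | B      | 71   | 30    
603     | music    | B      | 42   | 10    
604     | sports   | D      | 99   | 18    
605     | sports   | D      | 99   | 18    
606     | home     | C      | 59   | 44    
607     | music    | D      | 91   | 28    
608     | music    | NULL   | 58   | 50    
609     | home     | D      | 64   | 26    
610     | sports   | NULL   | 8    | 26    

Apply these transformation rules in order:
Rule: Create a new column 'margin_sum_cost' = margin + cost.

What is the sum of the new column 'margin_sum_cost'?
911

Step 1: For each record, compute margin + cost
Example calculations:
  18 + 52 = 70
  30 + 71 = 101
  10 + 42 = 52
  ...
Step 2: Sum all derived values
Step 3: Total = 911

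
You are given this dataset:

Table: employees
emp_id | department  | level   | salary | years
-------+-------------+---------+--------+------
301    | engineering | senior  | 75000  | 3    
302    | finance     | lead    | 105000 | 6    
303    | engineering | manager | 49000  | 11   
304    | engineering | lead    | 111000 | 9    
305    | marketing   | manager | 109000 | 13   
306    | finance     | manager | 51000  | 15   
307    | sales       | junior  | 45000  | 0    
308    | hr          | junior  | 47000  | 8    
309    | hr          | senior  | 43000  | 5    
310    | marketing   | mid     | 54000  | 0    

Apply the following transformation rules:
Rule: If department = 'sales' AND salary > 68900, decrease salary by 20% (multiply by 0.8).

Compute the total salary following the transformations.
689000

Step 1: Find records where department = 'sales' AND salary > 68900
Step 2: 0 records match, summing to 0
Step 3: After multiplier: 0 × 0.8 = 0.0
Step 4: Unaffected records sum: 689000
Step 5: Final sum = 0.0 + 689000 = 689000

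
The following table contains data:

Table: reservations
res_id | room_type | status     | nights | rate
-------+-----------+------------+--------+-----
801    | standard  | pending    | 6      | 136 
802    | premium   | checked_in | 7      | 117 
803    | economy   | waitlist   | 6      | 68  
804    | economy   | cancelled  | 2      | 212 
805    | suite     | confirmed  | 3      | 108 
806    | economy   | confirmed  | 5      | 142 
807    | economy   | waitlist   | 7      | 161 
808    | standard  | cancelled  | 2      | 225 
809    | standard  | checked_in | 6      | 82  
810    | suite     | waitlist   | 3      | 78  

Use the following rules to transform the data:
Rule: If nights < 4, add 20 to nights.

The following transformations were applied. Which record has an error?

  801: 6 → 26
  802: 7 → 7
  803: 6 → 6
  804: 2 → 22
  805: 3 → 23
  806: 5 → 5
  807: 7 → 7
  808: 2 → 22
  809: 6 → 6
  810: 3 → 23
Record 801 has an error. The correct transformed value should be 6, not 26.

Step 1: Check each record against the rule
Step 2: Record 801 has nights = 6
Step 3: Since 6 >= 4, the bonus should not have been applied
Step 4: Correct value = 6, but claimed value = 26
Conclusion: Record 801 has the error.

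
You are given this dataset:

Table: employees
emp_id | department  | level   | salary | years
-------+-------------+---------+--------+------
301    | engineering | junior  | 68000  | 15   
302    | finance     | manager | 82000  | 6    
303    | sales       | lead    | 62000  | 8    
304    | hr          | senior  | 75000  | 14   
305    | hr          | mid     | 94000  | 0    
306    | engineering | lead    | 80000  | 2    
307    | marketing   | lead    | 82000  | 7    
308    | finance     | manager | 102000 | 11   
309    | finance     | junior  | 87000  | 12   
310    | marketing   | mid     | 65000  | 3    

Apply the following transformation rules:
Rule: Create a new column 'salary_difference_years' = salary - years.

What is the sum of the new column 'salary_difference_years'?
796922

Step 1: For each record, compute salary - years
Example calculations:
  68000 - 15 = 67985
  82000 - 6 = 81994
  62000 - 8 = 61992
  ...
Step 2: Sum all derived values
Step 3: Total = 796922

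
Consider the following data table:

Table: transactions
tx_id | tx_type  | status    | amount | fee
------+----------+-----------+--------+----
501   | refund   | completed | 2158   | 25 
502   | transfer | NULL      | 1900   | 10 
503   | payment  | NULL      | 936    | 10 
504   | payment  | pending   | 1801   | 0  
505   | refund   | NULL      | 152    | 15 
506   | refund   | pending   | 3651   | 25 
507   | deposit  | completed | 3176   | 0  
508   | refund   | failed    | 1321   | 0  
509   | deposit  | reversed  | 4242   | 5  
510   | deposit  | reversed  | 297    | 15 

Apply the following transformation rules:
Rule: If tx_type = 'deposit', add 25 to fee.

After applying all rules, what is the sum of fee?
180

Step 1: Count records where tx_type = 'deposit': 3
Step 2: Total bonus added: 3 × 25 = 75
Step 3: Original sum of fee: 105
Step 4: Final sum = 105 + 75 = 180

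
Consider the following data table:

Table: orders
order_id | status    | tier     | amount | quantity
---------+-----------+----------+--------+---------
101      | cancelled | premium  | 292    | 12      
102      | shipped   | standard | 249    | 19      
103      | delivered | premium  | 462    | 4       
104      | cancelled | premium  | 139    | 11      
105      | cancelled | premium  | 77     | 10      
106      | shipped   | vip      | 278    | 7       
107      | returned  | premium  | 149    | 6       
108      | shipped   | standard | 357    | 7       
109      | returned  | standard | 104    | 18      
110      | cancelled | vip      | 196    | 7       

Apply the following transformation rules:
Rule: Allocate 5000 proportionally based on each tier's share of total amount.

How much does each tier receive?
premium: 2429.44, standard: 1541.47, vip: 1029.09

Step 1: Calculate total amount = 2303
Step 2: Calculate each tier's proportion:
  premium: 1119/2303 = 48.59% → 2429.44
  standard: 710/2303 = 30.83% → 1541.47
  vip: 474/2303 = 20.58% → 1029.09
Step 3: Verify: sum of allocations ≈ 5000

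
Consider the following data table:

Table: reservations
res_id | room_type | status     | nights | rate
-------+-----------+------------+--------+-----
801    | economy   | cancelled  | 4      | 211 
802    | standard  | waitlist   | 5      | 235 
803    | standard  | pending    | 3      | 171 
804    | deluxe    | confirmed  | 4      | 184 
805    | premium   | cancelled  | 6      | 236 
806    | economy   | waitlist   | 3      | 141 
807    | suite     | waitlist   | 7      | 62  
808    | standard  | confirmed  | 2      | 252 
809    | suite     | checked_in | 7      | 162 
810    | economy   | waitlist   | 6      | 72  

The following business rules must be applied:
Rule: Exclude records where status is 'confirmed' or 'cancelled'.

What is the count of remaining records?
6

Step 1: Count records to exclude
  - 2 (confirmed) + 2 (cancelled) = 4 records
Step 2: Total records: 10
Step 3: Remaining = 10 - 4 = 6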